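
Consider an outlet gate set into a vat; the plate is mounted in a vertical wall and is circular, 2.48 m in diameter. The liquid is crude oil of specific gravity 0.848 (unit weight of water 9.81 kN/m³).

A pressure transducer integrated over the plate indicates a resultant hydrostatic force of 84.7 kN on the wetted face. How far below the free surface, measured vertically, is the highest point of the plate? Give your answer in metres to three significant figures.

γ = 0.848 × 9.81 = 8.31888 kN/m³.
A = π(1.24)² = 4.83051 m².
From F = γ·h_c·A, the centroid depth is h_c = 84.7/(8.31888 × 4.83051) = 2.10778 m.
The centroid is at the centre, 1.24 m below the top of the plate, so the highest point sits at h_top = 2.10778 − 1.24 = 0.86778 m below the surface.

d_top ≈ 0.868 m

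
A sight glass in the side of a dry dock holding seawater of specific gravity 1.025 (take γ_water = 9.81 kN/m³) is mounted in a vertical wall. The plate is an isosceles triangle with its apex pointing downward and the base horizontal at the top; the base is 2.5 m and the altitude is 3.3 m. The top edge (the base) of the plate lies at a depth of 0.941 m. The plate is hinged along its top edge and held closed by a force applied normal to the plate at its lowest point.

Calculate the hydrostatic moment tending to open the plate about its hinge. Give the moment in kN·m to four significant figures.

M ≈ 118.2 kN·m

γ = 1.025 × 9.81 = 10.05525 kN/m³.
With the apex down, the centroid sits h/3 = 3.3/3 = 1.1 m below the base (the top edge), so the centroid depth is h_c = 0.941 + 1.1 = 2.041 m.
A = ½ × 2.5 × 3.3 = 4.125 m².
Resultant F = γ·h_c·A = 10.05525 × 2.041 × 4.125 = 84.6564 kN.
I_c = b·h³/36 = 2.5 × 3.3³/36 = 2.49562 m⁴.
Centre of pressure: y_p = y_c + I_c/(y_c·A) = 2.041 + 2.49562/(2.041 × 4.125) = 2.041 + 0.296423 = 2.33742 m along the plane.
The resultant acts 1.1 + 0.296423 = 1.39642 m (along the plate) below the hinge at the top edge, so the moment about the hinge is M = F × 1.39642 = 84.6564 × 1.39642 = 118.216 kN·m.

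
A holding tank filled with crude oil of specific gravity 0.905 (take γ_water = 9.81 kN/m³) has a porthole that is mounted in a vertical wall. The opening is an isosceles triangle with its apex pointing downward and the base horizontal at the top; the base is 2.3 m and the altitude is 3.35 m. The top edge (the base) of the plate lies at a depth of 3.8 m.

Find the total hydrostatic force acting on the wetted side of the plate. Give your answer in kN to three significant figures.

γ = 0.905 × 9.81 = 8.87805 kN/m³.
With the apex down, the centroid sits h/3 = 3.35/3 = 1.11667 m below the base (the top edge), so the centroid depth is h_c = 3.8 + 1.11667 = 4.91667 m.
A = ½ × 2.3 × 3.35 = 3.8525 m².
Resultant F = γ·h_c·A = 8.87805 × 4.91667 × 3.8525 = 168.163 kN.

F ≈ 168 kN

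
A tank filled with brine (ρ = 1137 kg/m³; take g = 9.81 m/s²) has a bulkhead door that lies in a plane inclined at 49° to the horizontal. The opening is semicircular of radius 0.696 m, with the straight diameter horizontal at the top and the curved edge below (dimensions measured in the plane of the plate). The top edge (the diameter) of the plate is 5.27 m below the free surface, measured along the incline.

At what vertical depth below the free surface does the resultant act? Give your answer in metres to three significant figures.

h_p = 4.20 m

γ = ρg = 1137 × 9.81 / 1000 = 11.15397 kN/m³.
Let θ = 49° be the plate's angle to the horizontal; measure y along the incline from where the plane meets the free surface. Vertical depth h = y·sinθ with sinθ = 0.754710.
The centroid of a semicircle lies 4r/(3π) = 0.295392 m from the diameter, here below the top edge, so y_c = 5.27 + 0.295392 = 5.56539 m and h_c = 5.56539 × 0.754710 = 4.20026 m.
A = πr²/2 = π × 0.696²/2 = 0.760919 m².
Resultant F = γ·h_c·A = 11.15397 × 4.20026 × 0.760919 = 35.6487 kN.
I_c = (π/8 − 8/(9π))·r⁴ = 0.109757 × 0.696⁴ = 0.0257555 m⁴.
Centre of pressure: y_p = y_c + I_c/(y_c·A) = 5.56539 + 0.0257555/(5.56539 × 0.760919) = 5.56539 + 0.00608185 = 5.57147 m along the plane.
Vertically, h_p = y_p·sinθ = 5.57147 × 0.754710 = 4.20484 m.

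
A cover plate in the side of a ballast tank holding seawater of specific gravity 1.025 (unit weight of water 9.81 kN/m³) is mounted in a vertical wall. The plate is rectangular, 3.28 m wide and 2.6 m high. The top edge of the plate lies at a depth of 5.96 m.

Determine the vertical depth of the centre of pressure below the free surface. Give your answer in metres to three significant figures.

h_p = 7.34 m

γ = 1.025 × 9.81 = 10.05525 kN/m³.
The centroid lies 2.6/2 = 1.3 m below the top edge, so the centroid depth is h_c = 5.96 + 1.3 = 7.26 m.
A = 3.28 × 2.6 = 8.528 m².
Resultant F = γ·h_c·A = 10.05525 × 7.26 × 8.528 = 622.554 kN.
I_c = b·h³/12 = 3.28 × 2.6³/12 = 4.80411 m⁴.
Centre of pressure: y_p = y_c + I_c/(y_c·A) = 7.26 + 4.80411/(7.26 × 8.528) = 7.26 + 0.0775942 = 7.33759 m along the plane.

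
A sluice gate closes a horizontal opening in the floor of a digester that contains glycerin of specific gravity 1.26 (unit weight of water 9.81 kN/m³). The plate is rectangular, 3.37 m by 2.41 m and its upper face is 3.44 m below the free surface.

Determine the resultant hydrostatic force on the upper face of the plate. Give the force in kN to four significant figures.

γ = 1.26 × 9.81 = 12.3606 kN/m³.
The plate is horizontal, so pressure is uniform at p = γ·h = 12.3606 × 3.44 = 42.5205 kN/m².
A = 3.37 × 2.41 = 8.1217 m².
F = p·A = 42.5205 × 8.1217 = 345.339 kN.

F ≈ 345.3 kN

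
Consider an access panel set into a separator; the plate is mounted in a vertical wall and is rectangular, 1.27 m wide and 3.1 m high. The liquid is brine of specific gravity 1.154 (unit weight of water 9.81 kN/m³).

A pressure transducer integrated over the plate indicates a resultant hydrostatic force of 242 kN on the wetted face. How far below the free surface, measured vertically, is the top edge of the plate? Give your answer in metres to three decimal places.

γ = 1.154 × 9.81 = 11.32074 kN/m³.
A = 1.27 × 3.1 = 3.937 m².
From F = γ·h_c·A, the centroid depth is h_c = 242/(11.32074 × 3.937) = 5.42969 m.
The centroid lies 3.1/2 = 1.55 m below the top edge, so the top edge sits at h_top = 5.42969 − 1.55 = 3.87969 m below the surface.

d_top ≈ 3.880 m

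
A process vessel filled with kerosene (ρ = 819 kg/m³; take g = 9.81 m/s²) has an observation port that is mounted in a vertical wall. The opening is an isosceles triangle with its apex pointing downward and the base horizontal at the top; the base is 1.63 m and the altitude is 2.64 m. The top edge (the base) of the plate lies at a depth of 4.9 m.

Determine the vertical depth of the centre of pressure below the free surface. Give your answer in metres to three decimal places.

γ = ρg = 819 × 9.81 / 1000 = 8.03439 kN/m³.
With the apex down, the centroid sits h/3 = 2.64/3 = 0.88 m below the base (the top edge), so the centroid depth is h_c = 4.9 + 0.88 = 5.78 m.
A = ½ × 1.63 × 2.64 = 2.1516 m².
Resultant F = γ·h_c·A = 8.03439 × 5.78 × 2.1516 = 99.9177 kN.
I_c = b·h³/36 = 1.63 × 2.64³/36 = 0.8331 m⁴.
Centre of pressure: y_p = y_c + I_c/(y_c·A) = 5.78 + 0.8331/(5.78 × 2.1516) = 5.78 + 0.0669897 = 5.84699 m along the plane.

h_p = 5.847 m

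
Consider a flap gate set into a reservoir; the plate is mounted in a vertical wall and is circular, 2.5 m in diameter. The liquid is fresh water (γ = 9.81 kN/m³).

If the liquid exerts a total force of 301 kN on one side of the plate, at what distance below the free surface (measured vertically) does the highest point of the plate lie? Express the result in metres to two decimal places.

d_top ≈ 5.00 m

γ = 9.81 kN/m³.
A = π(1.25)² = 4.90874 m².
From F = γ·h_c·A, the centroid depth is h_c = 301/(9.81 × 4.90874) = 6.25068 m.
The centroid is at the centre, 1.25 m below the top of the plate, so the highest point sits at h_top = 6.25068 − 1.25 = 5.00068 m below the surface.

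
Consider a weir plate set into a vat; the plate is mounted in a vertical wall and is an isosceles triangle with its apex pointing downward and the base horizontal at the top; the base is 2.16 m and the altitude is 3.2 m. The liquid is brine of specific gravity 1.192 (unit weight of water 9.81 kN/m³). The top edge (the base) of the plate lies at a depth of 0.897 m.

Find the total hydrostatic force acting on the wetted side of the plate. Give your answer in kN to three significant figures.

F ≈ 79.4 kN

γ = 1.192 × 9.81 = 11.69352 kN/m³.
With the apex down, the centroid sits h/3 = 3.2/3 = 1.06667 m below the base (the top edge), so the centroid depth is h_c = 0.897 + 1.06667 = 1.96367 m.
A = ½ × 2.16 × 3.2 = 3.456 m².
Resultant F = γ·h_c·A = 11.69352 × 1.96367 × 3.456 = 79.3574 kN.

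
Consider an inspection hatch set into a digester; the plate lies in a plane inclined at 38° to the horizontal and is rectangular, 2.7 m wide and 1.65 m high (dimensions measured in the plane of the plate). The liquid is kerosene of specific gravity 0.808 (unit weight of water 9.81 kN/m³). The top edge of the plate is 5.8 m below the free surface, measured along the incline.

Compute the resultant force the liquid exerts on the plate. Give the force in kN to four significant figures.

F ≈ 144.0 kN

γ = 0.808 × 9.81 = 7.92648 kN/m³.
Let θ = 38° be the plate's angle to the horizontal; measure y along the incline from where the plane meets the free surface. Vertical depth h = y·sinθ with sinθ = 0.615661.
The centroid lies 1.65/2 = 0.825 m below the top edge, so y_c = 5.8 + 0.825 = 6.625 m and h_c = 6.625 × 0.615661 = 4.07875 m.
A = 2.7 × 1.65 = 4.455 m².
Resultant F = γ·h_c·A = 7.92648 × 4.07875 × 4.455 = 144.031 kN.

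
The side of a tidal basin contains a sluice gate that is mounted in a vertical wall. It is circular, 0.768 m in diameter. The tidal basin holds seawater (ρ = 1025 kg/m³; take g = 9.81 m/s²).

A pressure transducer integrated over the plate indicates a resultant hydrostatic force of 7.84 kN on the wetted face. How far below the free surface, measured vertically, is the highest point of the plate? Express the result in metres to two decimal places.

γ = ρg = 1025 × 9.81 / 1000 = 10.05525 kN/m³.
A = π(0.384)² = 0.463247 m².
From F = γ·h_c·A, the centroid depth is h_c = 7.84/(10.05525 × 0.463247) = 1.6831 m.
The centroid is at the centre, 0.384 m below the top of the plate, so the highest point sits at h_top = 1.6831 − 0.384 = 1.2991 m below the surface.

d_top ≈ 1.30 m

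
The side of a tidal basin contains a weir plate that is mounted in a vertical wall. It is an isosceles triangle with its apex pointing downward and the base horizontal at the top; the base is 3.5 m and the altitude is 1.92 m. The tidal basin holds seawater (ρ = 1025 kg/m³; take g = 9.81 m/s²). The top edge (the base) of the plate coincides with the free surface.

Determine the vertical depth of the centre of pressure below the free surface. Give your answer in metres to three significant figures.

h_p = 0.960 m

γ = ρg = 1025 × 9.81 / 1000 = 10.05525 kN/m³.
With the apex down, the centroid sits h/3 = 1.92/3 = 0.64 m below the base (the top edge), so the centroid depth is h_c = 0.64 m.
A = ½ × 3.5 × 1.92 = 3.36 m².
Resultant F = γ·h_c·A = 10.05525 × 0.64 × 3.36 = 21.6228 kN.
I_c = b·h³/36 = 3.5 × 1.92³/36 = 0.688128 m⁴.
Centre of pressure: y_p = y_c + I_c/(y_c·A) = 0.64 + 0.688128/(0.64 × 3.36) = 0.64 + 0.32 = 0.96 m along the plane.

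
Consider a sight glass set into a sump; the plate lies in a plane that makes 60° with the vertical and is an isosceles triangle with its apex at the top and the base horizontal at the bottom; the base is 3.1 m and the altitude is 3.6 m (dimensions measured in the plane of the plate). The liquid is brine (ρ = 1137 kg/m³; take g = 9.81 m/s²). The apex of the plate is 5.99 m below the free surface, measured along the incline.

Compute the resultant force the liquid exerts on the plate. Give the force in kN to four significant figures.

γ = ρg = 1137 × 9.81 / 1000 = 11.15397 kN/m³.
The plate makes 60° with the vertical, i.e. θ = 90° − 60° = 30° to the horizontal. Measuring y along the incline from the free-surface line, vertical depth h = y·sinθ with sinθ = 0.500000.
With the apex up, the centroid sits 2h/3 = 2 × 3.6/3 = 2.4 m below the apex, so y_c = 5.99 + 2.4 = 8.39 m and h_c = 8.39 × 0.500000 = 4.195 m.
A = ½ × 3.1 × 3.6 = 5.58 m².
Resultant F = γ·h_c·A = 11.15397 × 4.195 × 5.58 = 261.093 kN.

F ≈ 261.1 kN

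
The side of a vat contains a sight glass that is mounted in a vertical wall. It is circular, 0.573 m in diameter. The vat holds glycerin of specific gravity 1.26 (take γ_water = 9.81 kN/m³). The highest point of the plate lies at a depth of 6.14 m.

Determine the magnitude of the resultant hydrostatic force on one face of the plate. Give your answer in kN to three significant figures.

F ≈ 20.5 kN

γ = 1.26 × 9.81 = 12.3606 kN/m³.
The centroid is at the centre, 0.2865 m below the top of the plate, so the centroid depth is h_c = 6.14 + 0.2865 = 6.4265 m.
A = π(0.2865)² = 0.257869 m².
Resultant F = γ·h_c·A = 12.3606 × 6.4265 × 0.257869 = 20.4839 kN.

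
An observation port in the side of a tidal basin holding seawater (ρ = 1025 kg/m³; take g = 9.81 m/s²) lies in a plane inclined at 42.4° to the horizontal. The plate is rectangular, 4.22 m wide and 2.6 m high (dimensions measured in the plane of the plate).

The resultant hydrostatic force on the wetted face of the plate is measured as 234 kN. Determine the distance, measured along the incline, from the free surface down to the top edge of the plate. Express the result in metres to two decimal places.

γ = ρg = 1025 × 9.81 / 1000 = 10.05525 kN/m³.
A = 4.22 × 2.6 = 10.972 m².
From F = γ·h_c·A, the centroid depth is h_c = 234/(10.05525 × 10.972) = 2.12098 m.
Let θ = 42.4° be the plate's angle to the horizontal; measure y along the incline from where the plane meets the free surface. Vertical depth h = y·sinθ with sinθ = 0.674302.
Along the incline, y_c = h_c/sinθ = 2.12098/0.674302 = 3.14545 m.
The centroid lies 2.6/2 = 1.3 m below the top edge, so the top edge sits at y_top = 3.14545 − 1.3 = 1.84545 m along the incline.

y_top ≈ 1.85 m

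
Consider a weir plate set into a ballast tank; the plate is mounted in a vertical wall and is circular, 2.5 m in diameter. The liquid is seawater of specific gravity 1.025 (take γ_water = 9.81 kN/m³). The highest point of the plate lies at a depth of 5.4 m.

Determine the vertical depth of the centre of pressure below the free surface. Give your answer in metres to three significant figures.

γ = 1.025 × 9.81 = 10.05525 kN/m³.
The centroid is at the centre, 1.25 m below the top of the plate, so the centroid depth is h_c = 5.4 + 1.25 = 6.65 m.
A = π(1.25)² = 4.90874 m².
Resultant F = γ·h_c·A = 10.05525 × 6.65 × 4.90874 = 328.235 kN.
I_c = πr⁴/4 = π × 1.25⁴/4 = 1.91748 m⁴.
Centre of pressure: y_p = y_c + I_c/(y_c·A) = 6.65 + 1.91748/(6.65 × 4.90874) = 6.65 + 0.0587407 = 6.70874 m along the plane.

h_p = 6.71 m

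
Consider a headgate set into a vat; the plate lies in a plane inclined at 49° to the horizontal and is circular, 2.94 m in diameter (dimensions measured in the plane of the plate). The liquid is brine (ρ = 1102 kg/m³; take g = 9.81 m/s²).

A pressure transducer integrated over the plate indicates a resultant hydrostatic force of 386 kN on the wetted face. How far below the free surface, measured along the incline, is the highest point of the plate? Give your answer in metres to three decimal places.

γ = ρg = 1102 × 9.81 / 1000 = 10.81062 kN/m³.
A = π(1.47)² = 6.78867 m².
From F = γ·h_c·A, the centroid depth is h_c = 386/(10.81062 × 6.78867) = 5.25959 m.
Let θ = 49° be the plate's angle to the horizontal; measure y along the incline from where the plane meets the free surface. Vertical depth h = y·sinθ with sinθ = 0.754710.
Along the incline, y_c = h_c/sinθ = 5.25959/0.754710 = 6.96902 m.
The centroid is at the centre, 1.47 m below the top of the plate, so the highest point sits at y_top = 6.96902 − 1.47 = 5.49902 m along the incline.

y_top ≈ 5.499 m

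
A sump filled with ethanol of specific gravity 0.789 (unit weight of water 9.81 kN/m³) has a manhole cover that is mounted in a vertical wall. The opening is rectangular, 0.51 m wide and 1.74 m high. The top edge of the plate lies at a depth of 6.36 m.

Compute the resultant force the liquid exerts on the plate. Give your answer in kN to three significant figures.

γ = 0.789 × 9.81 = 7.74009 kN/m³.
The centroid lies 1.74/2 = 0.87 m below the top edge, so the centroid depth is h_c = 6.36 + 0.87 = 7.23 m.
A = 0.51 × 1.74 = 0.8874 m².
Resultant F = γ·h_c·A = 7.74009 × 7.23 × 0.8874 = 49.6597 kN.

F ≈ 49.7 kN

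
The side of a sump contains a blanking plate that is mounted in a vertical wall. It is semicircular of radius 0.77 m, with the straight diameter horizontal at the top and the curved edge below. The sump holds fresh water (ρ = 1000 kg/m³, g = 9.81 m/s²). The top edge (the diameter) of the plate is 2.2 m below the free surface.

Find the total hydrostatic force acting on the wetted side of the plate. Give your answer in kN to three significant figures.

γ = ρg = 1000 × 9.81 = 9810 N/m³ = 9.81 kN/m³.
The centroid of a semicircle lies 4r/(3π) = 0.326798 m from the diameter, here below the top edge, so the centroid depth is h_c = 2.2 + 0.326798 = 2.5268 m.
A = πr²/2 = π × 0.77²/2 = 0.931325 m².
Resultant F = γ·h_c·A = 9.81 × 2.5268 × 0.931325 = 23.0856 kN.

F ≈ 23.1 kN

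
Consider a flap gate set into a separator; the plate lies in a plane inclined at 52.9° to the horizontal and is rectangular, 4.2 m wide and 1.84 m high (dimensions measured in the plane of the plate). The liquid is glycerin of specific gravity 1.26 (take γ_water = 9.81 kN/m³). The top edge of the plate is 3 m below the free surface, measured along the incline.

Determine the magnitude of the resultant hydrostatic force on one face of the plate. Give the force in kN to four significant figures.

F ≈ 298.7 kN

γ = 1.26 × 9.81 = 12.3606 kN/m³.
Let θ = 52.9° be the plate's angle to the horizontal; measure y along the incline from where the plane meets the free surface. Vertical depth h = y·sinθ with sinθ = 0.797584.
The centroid lies 1.84/2 = 0.92 m below the top edge, so y_c = 3 + 0.92 = 3.92 m and h_c = 3.92 × 0.797584 = 3.12653 m.
A = 4.2 × 1.84 = 7.728 m².
Resultant F = γ·h_c·A = 12.3606 × 3.12653 × 7.728 = 298.655 kN.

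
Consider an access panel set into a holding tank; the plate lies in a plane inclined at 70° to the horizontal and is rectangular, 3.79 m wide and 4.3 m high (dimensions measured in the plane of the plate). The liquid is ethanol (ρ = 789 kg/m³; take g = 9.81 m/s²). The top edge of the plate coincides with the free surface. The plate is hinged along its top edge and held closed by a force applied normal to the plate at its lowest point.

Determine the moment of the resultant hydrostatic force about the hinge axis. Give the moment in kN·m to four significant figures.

γ = ρg = 789 × 9.81 / 1000 = 7.74009 kN/m³.
Let θ = 70° be the plate's angle to the horizontal; measure y along the incline from where the plane meets the free surface. Vertical depth h = y·sinθ with sinθ = 0.939693.
The centroid lies 4.3/2 = 2.15 m below the top edge, so y_c = 2.15 m and h_c = 2.15 × 0.939693 = 2.02034 m.
A = 3.79 × 4.3 = 16.297 m².
Resultant F = γ·h_c·A = 7.74009 × 2.02034 × 16.297 = 254.846 kN.
I_c = b·h³/12 = 3.79 × 4.3³/12 = 25.111 m⁴.
Centre of pressure: y_p = y_c + I_c/(y_c·A) = 2.15 + 25.111/(2.15 × 16.297) = 2.15 + 0.716668 = 2.86667 m along the plane.
The resultant acts 2.15 + 0.716668 = 2.86667 m (along the plate) below the hinge at the top edge, so the moment about the hinge is M = F × 2.86667 = 254.846 × 2.86667 = 730.559 kN·m.

M ≈ 730.6 kN·m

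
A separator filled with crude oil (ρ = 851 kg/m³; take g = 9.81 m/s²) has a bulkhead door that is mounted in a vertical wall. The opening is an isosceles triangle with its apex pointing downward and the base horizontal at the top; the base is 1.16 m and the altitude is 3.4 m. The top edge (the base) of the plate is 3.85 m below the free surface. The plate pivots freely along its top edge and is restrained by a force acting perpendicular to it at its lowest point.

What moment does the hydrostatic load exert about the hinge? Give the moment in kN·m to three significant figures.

M ≈ 104 kN·m

γ = ρg = 851 × 9.81 / 1000 = 8.34831 kN/m³.
With the apex down, the centroid sits h/3 = 3.4/3 = 1.13333 m below the base (the top edge), so the centroid depth is h_c = 3.85 + 1.13333 = 4.98333 m.
A = ½ × 1.16 × 3.4 = 1.972 m².
Resultant F = γ·h_c·A = 8.34831 × 4.98333 × 1.972 = 82.0399 kN.
I_c = b·h³/36 = 1.16 × 3.4³/36 = 1.26646 m⁴.
Centre of pressure: y_p = y_c + I_c/(y_c·A) = 4.98333 + 1.26646/(4.98333 × 1.972) = 4.98333 + 0.128874 = 5.1122 m along the plane.
The resultant acts 1.13333 + 0.128874 = 1.2622 m (along the plate) below the hinge at the top edge, so the moment about the hinge is M = F × 1.2622 = 82.0399 × 1.2622 = 103.551 kN·m.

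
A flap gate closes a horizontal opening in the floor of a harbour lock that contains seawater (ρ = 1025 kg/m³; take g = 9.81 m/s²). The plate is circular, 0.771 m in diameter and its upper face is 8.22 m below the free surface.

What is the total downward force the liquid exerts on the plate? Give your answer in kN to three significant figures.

F ≈ 38.6 kN

γ = ρg = 1025 × 9.81 / 1000 = 10.05525 kN/m³.
The plate is horizontal, so pressure is uniform at p = γ·h = 10.05525 × 8.22 = 82.6542 kN/m².
A = π(0.3855)² = 0.466873 m².
F = p·A = 82.6542 × 0.466873 = 38.589 kN.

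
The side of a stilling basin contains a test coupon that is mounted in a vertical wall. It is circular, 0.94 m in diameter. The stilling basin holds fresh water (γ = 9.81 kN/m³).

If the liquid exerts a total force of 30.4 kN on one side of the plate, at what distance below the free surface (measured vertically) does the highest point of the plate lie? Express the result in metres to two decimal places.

γ = 9.81 kN/m³.
A = π(0.47)² = 0.693978 m².
From F = γ·h_c·A, the centroid depth is h_c = 30.4/(9.81 × 0.693978) = 4.46538 m.
The centroid is at the centre, 0.47 m below the top of the plate, so the highest point sits at h_top = 4.46538 − 0.47 = 3.99538 m below the surface.

d_top ≈ 4.00 m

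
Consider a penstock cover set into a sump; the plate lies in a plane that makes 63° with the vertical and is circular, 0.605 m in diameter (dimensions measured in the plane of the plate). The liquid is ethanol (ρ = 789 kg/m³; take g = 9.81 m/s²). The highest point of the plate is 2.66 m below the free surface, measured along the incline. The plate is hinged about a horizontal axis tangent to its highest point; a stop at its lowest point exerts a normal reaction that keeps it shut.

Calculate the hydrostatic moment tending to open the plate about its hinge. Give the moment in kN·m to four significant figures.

M ≈ 0.9284 kN·m

γ = ρg = 789 × 9.81 / 1000 = 7.74009 kN/m³.
The plate makes 63° with the vertical, i.e. θ = 90° − 63° = 27° to the horizontal. Measuring y along the incline from the free-surface line, vertical depth h = y·sinθ with sinθ = 0.453990.
The centroid is at the centre, 0.3025 m below the top of the plate, so y_c = 2.66 + 0.3025 = 2.9625 m and h_c = 2.9625 × 0.453990 = 1.34495 m.
A = π(0.3025)² = 0.287475 m².
Resultant F = γ·h_c·A = 7.74009 × 1.34495 × 0.287475 = 2.99262 kN.
I_c = πr⁴/4 = π × 0.3025⁴/4 = 0.00657645 m⁴.
Centre of pressure: y_p = y_c + I_c/(y_c·A) = 2.9625 + 0.00657645/(2.9625 × 0.287475) = 2.9625 + 0.00772206 = 2.97022 m along the plane.
The resultant acts 0.3025 + 0.00772206 = 0.310222 m (along the plate) below the hinge at the top edge, so the moment about the hinge is M = F × 0.310222 = 2.99262 × 0.310222 = 0.928377 kN·m.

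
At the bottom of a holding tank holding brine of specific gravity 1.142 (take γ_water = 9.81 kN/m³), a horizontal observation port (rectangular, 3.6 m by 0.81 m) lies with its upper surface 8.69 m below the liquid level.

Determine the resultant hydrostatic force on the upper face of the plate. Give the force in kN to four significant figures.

F ≈ 283.9 kN

γ = 1.142 × 9.81 = 11.20302 kN/m³.
The plate is horizontal, so pressure is uniform at p = γ·h = 11.20302 × 8.69 = 97.3542 kN/m².
A = 3.6 × 0.81 = 2.916 m².
F = p·A = 97.3542 × 2.916 = 283.885 kN.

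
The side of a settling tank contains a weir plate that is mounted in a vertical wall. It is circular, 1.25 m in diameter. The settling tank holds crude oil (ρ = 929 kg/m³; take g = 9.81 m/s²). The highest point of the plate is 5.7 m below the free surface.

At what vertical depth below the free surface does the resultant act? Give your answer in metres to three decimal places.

h_p = 6.340 m

γ = ρg = 929 × 9.81 / 1000 = 9.11349 kN/m³.
The centroid is at the centre, 0.625 m below the top of the plate, so the centroid depth is h_c = 5.7 + 0.625 = 6.325 m.
A = π(0.625)² = 1.22718 m².
Resultant F = γ·h_c·A = 9.11349 × 6.325 × 1.22718 = 70.7381 kN.
I_c = πr⁴/4 = π × 0.625⁴/4 = 0.119842 m⁴.
Centre of pressure: y_p = y_c + I_c/(y_c·A) = 6.325 + 0.119842/(6.325 × 1.22718) = 6.325 + 0.0154397 = 6.34044 m along the plane.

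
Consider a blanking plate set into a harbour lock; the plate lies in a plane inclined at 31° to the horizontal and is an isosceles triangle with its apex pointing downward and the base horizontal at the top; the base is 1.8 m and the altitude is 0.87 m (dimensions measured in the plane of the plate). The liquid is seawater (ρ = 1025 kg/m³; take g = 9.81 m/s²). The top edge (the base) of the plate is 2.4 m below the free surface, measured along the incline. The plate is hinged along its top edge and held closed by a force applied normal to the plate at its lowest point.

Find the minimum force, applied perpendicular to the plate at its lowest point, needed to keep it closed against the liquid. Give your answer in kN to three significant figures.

γ = ρg = 1025 × 9.81 / 1000 = 10.05525 kN/m³.
Let θ = 31° be the plate's angle to the horizontal; measure y along the incline from where the plane meets the free surface. Vertical depth h = y·sinθ with sinθ = 0.515038.
With the apex down, the centroid sits h/3 = 0.87/3 = 0.29 m below the base (the top edge), so y_c = 2.4 + 0.29 = 2.69 m and h_c = 2.69 × 0.515038 = 1.38545 m.
A = ½ × 1.8 × 0.87 = 0.783 m².
Resultant F = γ·h_c·A = 10.05525 × 1.38545 × 0.783 = 10.908 kN.
I_c = b·h³/36 = 1.8 × 0.87³/36 = 0.0329251 m⁴.
Centre of pressure: y_p = y_c + I_c/(y_c·A) = 2.69 + 0.0329251/(2.69 × 0.783) = 2.69 + 0.0156319 = 2.70563 m along the plane.
The resultant acts 0.29 + 0.0156319 = 0.305632 m (along the plate) below the hinge at the top edge, so the moment about the hinge is M = F × 0.305632 = 10.908 × 0.305632 = 3.33383 kN·m.
A normal force at the bottom, 0.87 m from the hinge, must supply this moment: P = 3.33383/0.87 = 3.83199 kN.

P ≈ 3.83 kN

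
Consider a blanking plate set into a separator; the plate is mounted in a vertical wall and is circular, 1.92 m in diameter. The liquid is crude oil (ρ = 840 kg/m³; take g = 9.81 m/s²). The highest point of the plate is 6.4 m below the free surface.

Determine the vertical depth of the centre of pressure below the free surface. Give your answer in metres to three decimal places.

γ = ρg = 840 × 9.81 / 1000 = 8.2404 kN/m³.
The centroid is at the centre, 0.96 m below the top of the plate, so the centroid depth is h_c = 6.4 + 0.96 = 7.36 m.
A = π(0.96)² = 2.89529 m².
Resultant F = γ·h_c·A = 8.2404 × 7.36 × 2.89529 = 175.597 kN.
I_c = πr⁴/4 = π × 0.96⁴/4 = 0.667075 m⁴.
Centre of pressure: y_p = y_c + I_c/(y_c·A) = 7.36 + 0.667075/(7.36 × 2.89529) = 7.36 + 0.0313044 = 7.3913 m along the plane.

h_p = 7.391 m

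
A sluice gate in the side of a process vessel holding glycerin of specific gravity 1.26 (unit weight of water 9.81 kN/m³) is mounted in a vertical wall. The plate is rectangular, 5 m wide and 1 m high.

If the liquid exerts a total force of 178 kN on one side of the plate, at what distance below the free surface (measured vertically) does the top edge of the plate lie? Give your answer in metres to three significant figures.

d_top ≈ 2.38 m

γ = 1.26 × 9.81 = 12.3606 kN/m³.
A = 5 × 1 = 5 m².
From F = γ·h_c·A, the centroid depth is h_c = 178/(12.3606 × 5) = 2.88012 m.
The centroid lies 1/2 = 0.5 m below the top edge, so the top edge sits at h_top = 2.88012 − 0.5 = 2.38012 m below the surface.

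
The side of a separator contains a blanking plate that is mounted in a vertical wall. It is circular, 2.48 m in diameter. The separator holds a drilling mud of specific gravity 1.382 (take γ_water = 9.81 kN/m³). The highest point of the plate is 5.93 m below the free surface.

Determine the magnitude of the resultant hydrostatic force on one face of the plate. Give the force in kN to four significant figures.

F ≈ 469.6 kN

γ = 1.382 × 9.81 = 13.55742 kN/m³.
The centroid is at the centre, 1.24 m below the top of the plate, so the centroid depth is h_c = 5.93 + 1.24 = 7.17 m.
A = π(1.24)² = 4.83051 m².
Resultant F = γ·h_c·A = 13.55742 × 7.17 × 4.83051 = 469.558 kN.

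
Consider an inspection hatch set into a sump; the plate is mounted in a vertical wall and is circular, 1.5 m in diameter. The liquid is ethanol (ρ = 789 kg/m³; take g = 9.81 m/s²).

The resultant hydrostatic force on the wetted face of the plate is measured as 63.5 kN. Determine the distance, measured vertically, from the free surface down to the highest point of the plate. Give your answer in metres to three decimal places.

γ = ρg = 789 × 9.81 / 1000 = 7.74009 kN/m³.
A = π(0.75)² = 1.76715 m².
From F = γ·h_c·A, the centroid depth is h_c = 63.5/(7.74009 × 1.76715) = 4.64253 m.
The centroid is at the centre, 0.75 m below the top of the plate, so the highest point sits at h_top = 4.64253 − 0.75 = 3.89253 m below the surface.

d_top ≈ 3.893 m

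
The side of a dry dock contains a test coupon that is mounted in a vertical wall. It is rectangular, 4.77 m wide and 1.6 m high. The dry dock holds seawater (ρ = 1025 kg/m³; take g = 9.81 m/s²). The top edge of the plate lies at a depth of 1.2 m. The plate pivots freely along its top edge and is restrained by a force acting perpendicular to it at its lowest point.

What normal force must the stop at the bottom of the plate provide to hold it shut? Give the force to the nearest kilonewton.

P ≈ 87 kN

γ = ρg = 1025 × 9.81 / 1000 = 10.05525 kN/m³.
The centroid lies 1.6/2 = 0.8 m below the top edge, so the centroid depth is h_c = 1.2 + 0.8 = 2 m.
A = 4.77 × 1.6 = 7.632 m².
Resultant F = γ·h_c·A = 10.05525 × 2 × 7.632 = 153.483 kN.
I_c = b·h³/12 = 4.77 × 1.6³/12 = 1.62816 m⁴.
Centre of pressure: y_p = y_c + I_c/(y_c·A) = 2 + 1.62816/(2 × 7.632) = 2 + 0.106667 = 2.10667 m along the plane.
The resultant acts 0.8 + 0.106667 = 0.906667 m (along the plate) below the hinge at the top edge, so the moment about the hinge is M = F × 0.906667 = 153.483 × 0.906667 = 139.158 kN·m.
A normal force at the bottom, 1.6 m from the hinge, must supply this moment: P = 139.158/1.6 = 86.9737 kN.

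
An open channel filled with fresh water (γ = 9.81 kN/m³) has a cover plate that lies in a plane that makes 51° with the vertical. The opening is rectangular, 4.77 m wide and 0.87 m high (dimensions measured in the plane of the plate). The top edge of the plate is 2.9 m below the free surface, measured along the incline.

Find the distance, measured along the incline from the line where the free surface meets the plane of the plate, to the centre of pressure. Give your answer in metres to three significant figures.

y_p = 3.35 m

γ = 9.81 kN/m³.
The plate makes 51° with the vertical, i.e. θ = 90° − 51° = 39° to the horizontal. Measuring y along the incline from the free-surface line, vertical depth h = y·sinθ with sinθ = 0.629320.
The centroid lies 0.87/2 = 0.435 m below the top edge, so y_c = 2.9 + 0.435 = 3.335 m and h_c = 3.335 × 0.629320 = 2.09878 m.
A = 4.77 × 0.87 = 4.1499 m².
Resultant F = γ·h_c·A = 9.81 × 2.09878 × 4.1499 = 85.4424 kN.
I_c = b·h³/12 = 4.77 × 0.87³/12 = 0.261755 m⁴.
Centre of pressure: y_p = y_c + I_c/(y_c·A) = 3.335 + 0.261755/(3.335 × 4.1499) = 3.335 + 0.018913 = 3.35391 m along the plane.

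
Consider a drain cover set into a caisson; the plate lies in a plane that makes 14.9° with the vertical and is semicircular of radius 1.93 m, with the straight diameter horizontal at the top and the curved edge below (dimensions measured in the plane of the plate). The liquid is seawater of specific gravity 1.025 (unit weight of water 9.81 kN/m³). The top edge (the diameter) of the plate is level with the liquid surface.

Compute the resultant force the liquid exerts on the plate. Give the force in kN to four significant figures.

γ = 1.025 × 9.81 = 10.05525 kN/m³.
The plate makes 14.9° with the vertical, i.e. θ = 90° − 14.9° = 75.1° to the horizontal. Measuring y along the incline from the free-surface line, vertical depth h = y·sinθ with sinθ = 0.966376.
The centroid of a semicircle lies 4r/(3π) = 0.819117 m from the diameter, here below the top edge, so y_c = 0.819117 m and h_c = 0.819117 × 0.966376 = 0.791575 m.
A = πr²/2 = π × 1.93²/2 = 5.85106 m².
Resultant F = γ·h_c·A = 10.05525 × 0.791575 × 5.85106 = 46.5714 kN.

F ≈ 46.57 kN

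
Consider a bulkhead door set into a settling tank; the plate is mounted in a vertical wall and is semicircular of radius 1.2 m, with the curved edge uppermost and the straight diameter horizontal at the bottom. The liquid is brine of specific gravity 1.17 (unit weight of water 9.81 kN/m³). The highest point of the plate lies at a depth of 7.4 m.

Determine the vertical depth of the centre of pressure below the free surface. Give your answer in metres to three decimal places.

γ = 1.17 × 9.81 = 11.4777 kN/m³.
The centroid lies 4r/(3π) = 0.509296 m above the diameter, so r − 4r/(3π) = 1.2 − 0.509296 = 0.690704 m below the topmost point, so the centroid depth is h_c = 7.4 + 0.690704 = 8.0907 m.
A = πr²/2 = π × 1.2²/2 = 2.26195 m².
Resultant F = γ·h_c·A = 11.4777 × 8.0907 × 2.26195 = 210.051 kN.
I_c = (π/8 − 8/(9π))·r⁴ = 0.109757 × 1.2⁴ = 0.227592 m⁴.
Centre of pressure: y_p = y_c + I_c/(y_c·A) = 8.0907 + 0.227592/(8.0907 × 2.26195) = 8.0907 + 0.0124362 = 8.10314 m along the plane.

h_p = 8.103 m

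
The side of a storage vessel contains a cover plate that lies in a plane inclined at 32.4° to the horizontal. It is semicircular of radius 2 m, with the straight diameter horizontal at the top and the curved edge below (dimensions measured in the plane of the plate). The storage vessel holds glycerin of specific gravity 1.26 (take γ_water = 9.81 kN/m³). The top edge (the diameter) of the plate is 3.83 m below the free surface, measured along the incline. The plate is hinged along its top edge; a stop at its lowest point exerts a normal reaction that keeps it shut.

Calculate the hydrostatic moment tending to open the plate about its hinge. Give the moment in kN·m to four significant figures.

M ≈ 176.9 kN·m

γ = 1.26 × 9.81 = 12.3606 kN/m³.
Let θ = 32.4° be the plate's angle to the horizontal; measure y along the incline from where the plane meets the free surface. Vertical depth h = y·sinθ with sinθ = 0.535827.
The centroid of a semicircle lies 4r/(3π) = 0.848826 m from the diameter, here below the top edge, so y_c = 3.83 + 0.848826 = 4.67883 m and h_c = 4.67883 × 0.535827 = 2.50704 m.
A = πr²/2 = π × 2²/2 = 6.28319 m².
Resultant F = γ·h_c·A = 12.3606 × 2.50704 × 6.28319 = 194.707 kN.
I_c = (π/8 − 8/(9π))·r⁴ = 0.109757 × 2⁴ = 1.75611 m⁴.
Centre of pressure: y_p = y_c + I_c/(y_c·A) = 4.67883 + 1.75611/(4.67883 × 6.28319) = 4.67883 + 0.0597357 = 4.73857 m along the plane.
The resultant acts 0.848826 + 0.0597357 = 0.908562 m (along the plate) below the hinge at the top edge, so the moment about the hinge is M = F × 0.908562 = 194.707 × 0.908562 = 176.903 kN·m.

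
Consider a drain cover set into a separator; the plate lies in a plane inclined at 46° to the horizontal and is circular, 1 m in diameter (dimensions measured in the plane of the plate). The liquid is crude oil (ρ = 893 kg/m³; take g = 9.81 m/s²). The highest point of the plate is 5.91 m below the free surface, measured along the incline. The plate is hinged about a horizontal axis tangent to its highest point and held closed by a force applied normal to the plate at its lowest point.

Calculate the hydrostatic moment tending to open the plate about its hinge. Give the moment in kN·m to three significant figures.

M ≈ 16.2 kN·m

γ = ρg = 893 × 9.81 / 1000 = 8.76033 kN/m³.
Let θ = 46° be the plate's angle to the horizontal; measure y along the incline from where the plane meets the free surface. Vertical depth h = y·sinθ with sinθ = 0.719340.
The centroid is at the centre, 0.5 m below the top of the plate, so y_c = 5.91 + 0.5 = 6.41 m and h_c = 6.41 × 0.719340 = 4.61097 m.
A = π(0.5)² = 0.785398 m².
Resultant F = γ·h_c·A = 8.76033 × 4.61097 × 0.785398 = 31.7251 kN.
I_c = πr⁴/4 = π × 0.5⁴/4 = 0.0490874 m⁴.
Centre of pressure: y_p = y_c + I_c/(y_c·A) = 6.41 + 0.0490874/(6.41 × 0.785398) = 6.41 + 0.00975039 = 6.41975 m along the plane.
The resultant acts 0.5 + 0.00975039 = 0.50975 m (along the plate) below the hinge at the top edge, so the moment about the hinge is M = F × 0.50975 = 31.7251 × 0.50975 = 16.1719 kN·m.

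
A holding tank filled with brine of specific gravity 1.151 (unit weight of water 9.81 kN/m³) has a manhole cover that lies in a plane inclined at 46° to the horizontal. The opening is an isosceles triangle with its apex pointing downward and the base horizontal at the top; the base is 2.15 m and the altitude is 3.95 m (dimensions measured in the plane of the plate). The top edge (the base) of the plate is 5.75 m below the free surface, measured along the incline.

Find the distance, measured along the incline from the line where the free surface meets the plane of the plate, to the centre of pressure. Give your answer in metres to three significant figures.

γ = 1.151 × 9.81 = 11.29131 kN/m³.
Let θ = 46° be the plate's angle to the horizontal; measure y along the incline from where the plane meets the free surface. Vertical depth h = y·sinθ with sinθ = 0.719340.
With the apex down, the centroid sits h/3 = 3.95/3 = 1.31667 m below the base (the top edge), so y_c = 5.75 + 1.31667 = 7.06667 m and h_c = 7.06667 × 0.719340 = 5.08334 m.
A = ½ × 2.15 × 3.95 = 4.24625 m².
Resultant F = γ·h_c·A = 11.29131 × 5.08334 × 4.24625 = 243.724 kN.
I_c = b·h³/36 = 2.15 × 3.95³/36 = 3.68067 m⁴.
Centre of pressure: y_p = y_c + I_c/(y_c·A) = 7.06667 + 3.68067/(7.06667 × 4.24625) = 7.06667 + 0.122661 = 7.18933 m along the plane.

y_p = 7.19 m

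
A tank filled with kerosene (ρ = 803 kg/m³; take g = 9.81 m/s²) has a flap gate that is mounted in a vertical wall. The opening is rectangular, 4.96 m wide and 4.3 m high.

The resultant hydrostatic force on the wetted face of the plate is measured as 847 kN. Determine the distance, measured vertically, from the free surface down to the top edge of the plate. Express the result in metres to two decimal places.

γ = ρg = 803 × 9.81 / 1000 = 7.87743 kN/m³.
A = 4.96 × 4.3 = 21.328 m².
From F = γ·h_c·A, the centroid depth is h_c = 847/(7.87743 × 21.328) = 5.04137 m.
The centroid lies 4.3/2 = 2.15 m below the top edge, so the top edge sits at h_top = 5.04137 − 2.15 = 2.89137 m below the surface.

d_top ≈ 2.89 m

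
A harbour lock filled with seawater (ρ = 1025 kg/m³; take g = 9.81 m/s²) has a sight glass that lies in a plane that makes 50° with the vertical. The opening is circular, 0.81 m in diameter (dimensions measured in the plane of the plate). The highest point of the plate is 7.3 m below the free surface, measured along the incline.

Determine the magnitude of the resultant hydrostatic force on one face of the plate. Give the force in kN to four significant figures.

γ = ρg = 1025 × 9.81 / 1000 = 10.05525 kN/m³.
The plate makes 50° with the vertical, i.e. θ = 90° − 50° = 40° to the horizontal. Measuring y along the incline from the free-surface line, vertical depth h = y·sinθ with sinθ = 0.642788.
The centroid is at the centre, 0.405 m below the top of the plate, so y_c = 7.3 + 0.405 = 7.705 m and h_c = 7.705 × 0.642788 = 4.95268 m.
A = π(0.405)² = 0.5153 m².
Resultant F = γ·h_c·A = 10.05525 × 4.95268 × 0.5153 = 25.6622 kN.

F ≈ 25.66 kN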